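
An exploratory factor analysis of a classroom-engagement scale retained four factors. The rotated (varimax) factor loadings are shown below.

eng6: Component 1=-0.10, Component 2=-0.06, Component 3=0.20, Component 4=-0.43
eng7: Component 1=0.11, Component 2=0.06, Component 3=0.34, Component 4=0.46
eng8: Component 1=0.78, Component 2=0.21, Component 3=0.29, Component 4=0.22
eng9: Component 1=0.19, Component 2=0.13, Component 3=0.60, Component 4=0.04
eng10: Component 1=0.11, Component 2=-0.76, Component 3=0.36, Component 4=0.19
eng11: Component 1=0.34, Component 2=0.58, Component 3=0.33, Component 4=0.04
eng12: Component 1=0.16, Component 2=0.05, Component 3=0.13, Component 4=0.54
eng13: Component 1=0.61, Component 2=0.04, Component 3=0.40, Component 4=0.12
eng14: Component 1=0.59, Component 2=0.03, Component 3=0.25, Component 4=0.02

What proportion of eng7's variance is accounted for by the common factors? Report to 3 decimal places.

0.343

h² = 0.11² + 0.06² + 0.34² + 0.46² = 0.0121 + 0.0036 + 0.1156 + 0.2116 = 0.3429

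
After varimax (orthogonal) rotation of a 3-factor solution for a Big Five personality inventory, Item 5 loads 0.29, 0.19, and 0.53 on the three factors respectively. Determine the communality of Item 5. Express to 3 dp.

h² = 0.29² + 0.19² + 0.53² = 0.0841 + 0.0361 + 0.2809 = 0.4011

0.401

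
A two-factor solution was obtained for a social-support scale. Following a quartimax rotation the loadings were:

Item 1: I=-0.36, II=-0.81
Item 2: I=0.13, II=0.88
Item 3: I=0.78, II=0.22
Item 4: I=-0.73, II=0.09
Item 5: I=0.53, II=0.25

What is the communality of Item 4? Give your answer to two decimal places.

0.54

h² = (-0.73)² + 0.09² = 0.5329 + 0.0081 = 0.5410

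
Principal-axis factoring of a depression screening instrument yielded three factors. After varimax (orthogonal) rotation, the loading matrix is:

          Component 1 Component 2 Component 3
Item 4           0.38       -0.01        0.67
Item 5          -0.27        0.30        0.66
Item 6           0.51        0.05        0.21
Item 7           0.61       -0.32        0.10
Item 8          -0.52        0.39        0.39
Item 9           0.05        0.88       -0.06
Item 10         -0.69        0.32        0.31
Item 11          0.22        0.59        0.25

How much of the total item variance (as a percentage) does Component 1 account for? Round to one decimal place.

20.6%

SS loadings for Component 1 = 0.38² + (-0.27)² + 0.51² + 0.61² + (-0.52)² + 0.05² + (-0.69)² + 0.22² = 1.6469
With 8 standardized items, total variance = 8. Proportion = 1.6469/8 = 0.2059 → 20.59%.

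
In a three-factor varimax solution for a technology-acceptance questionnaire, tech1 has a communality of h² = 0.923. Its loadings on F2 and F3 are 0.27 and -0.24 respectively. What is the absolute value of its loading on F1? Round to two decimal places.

Under orthogonal rotation h² = Σλ², so λ_F1² = h² − (0.1305) = 0.923 − 0.1305 = 0.7925.
|λ| = √0.7925 = 0.8902.

0.89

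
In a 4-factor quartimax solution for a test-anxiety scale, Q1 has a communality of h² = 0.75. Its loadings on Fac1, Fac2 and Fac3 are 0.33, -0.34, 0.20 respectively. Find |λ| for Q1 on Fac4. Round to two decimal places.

0.70

Under orthogonal rotation h² = Σλ², so λ_Fac4² = h² − (0.2645) = 0.75 − 0.2645 = 0.4855.
|λ| = √0.4855 = 0.6968.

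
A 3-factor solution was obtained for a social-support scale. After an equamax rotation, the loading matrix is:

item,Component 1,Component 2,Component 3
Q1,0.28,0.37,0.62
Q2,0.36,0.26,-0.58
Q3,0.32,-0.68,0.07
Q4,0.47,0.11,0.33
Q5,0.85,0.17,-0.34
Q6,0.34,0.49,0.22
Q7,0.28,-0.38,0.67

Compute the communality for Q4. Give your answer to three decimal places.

0.342

h² = 0.47² + 0.11² + 0.33² = 0.2209 + 0.0121 + 0.1089 = 0.3419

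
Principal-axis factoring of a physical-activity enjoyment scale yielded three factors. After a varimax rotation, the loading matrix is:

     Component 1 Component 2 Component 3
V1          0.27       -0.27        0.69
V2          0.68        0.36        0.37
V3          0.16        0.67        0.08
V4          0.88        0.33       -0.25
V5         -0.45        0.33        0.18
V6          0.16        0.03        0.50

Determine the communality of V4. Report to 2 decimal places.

h² = 0.88² + 0.33² + (-0.25)² = 0.7744 + 0.1089 + 0.0625 = 0.9458

0.95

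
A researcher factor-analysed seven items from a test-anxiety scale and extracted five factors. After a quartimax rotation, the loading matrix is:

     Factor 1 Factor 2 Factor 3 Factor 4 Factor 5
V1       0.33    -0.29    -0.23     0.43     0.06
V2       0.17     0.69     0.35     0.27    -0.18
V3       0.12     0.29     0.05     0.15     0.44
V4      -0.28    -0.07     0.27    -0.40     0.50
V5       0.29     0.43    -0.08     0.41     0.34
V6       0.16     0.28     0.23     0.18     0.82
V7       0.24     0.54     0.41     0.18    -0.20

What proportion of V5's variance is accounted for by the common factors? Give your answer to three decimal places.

0.559

h² = 0.29² + 0.43² + (-0.08)² + 0.41² + 0.34² = 0.0841 + 0.1849 + 0.0064 + 0.1681 + 0.1156 = 0.5591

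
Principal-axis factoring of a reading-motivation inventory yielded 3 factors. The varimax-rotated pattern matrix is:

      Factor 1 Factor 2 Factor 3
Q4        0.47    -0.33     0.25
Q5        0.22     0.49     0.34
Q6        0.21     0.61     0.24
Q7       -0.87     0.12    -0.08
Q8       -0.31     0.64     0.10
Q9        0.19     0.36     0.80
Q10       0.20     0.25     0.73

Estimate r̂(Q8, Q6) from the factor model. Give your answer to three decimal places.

0.349

r̂ = Σ λ_i·λ_j across factors = (-0.31)(0.21) + (0.64)(0.61) + (0.10)(0.24)
  = -0.0651 +0.3904 +0.0240 = 0.3493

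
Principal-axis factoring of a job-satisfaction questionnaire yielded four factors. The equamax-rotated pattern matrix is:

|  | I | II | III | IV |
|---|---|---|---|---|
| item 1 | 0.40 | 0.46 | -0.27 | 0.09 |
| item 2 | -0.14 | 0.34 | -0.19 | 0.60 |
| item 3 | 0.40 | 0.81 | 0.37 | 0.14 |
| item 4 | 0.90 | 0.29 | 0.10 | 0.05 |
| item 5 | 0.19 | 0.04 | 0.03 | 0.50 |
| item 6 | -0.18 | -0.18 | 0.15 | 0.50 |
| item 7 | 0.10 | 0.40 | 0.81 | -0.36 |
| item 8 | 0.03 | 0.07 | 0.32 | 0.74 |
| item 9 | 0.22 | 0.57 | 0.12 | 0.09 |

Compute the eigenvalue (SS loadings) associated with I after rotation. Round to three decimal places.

SS loadings for I = 0.40² + (-0.14)² + 0.40² + 0.90² + 0.19² + (-0.18)² + 0.10² + 0.03² + 0.22² = 0.1600 + 0.0196 + 0.1600 + 0.8100 + 0.0361 + 0.0324 + 0.0100 + 0.0009 + 0.0484 = 1.2774

1.277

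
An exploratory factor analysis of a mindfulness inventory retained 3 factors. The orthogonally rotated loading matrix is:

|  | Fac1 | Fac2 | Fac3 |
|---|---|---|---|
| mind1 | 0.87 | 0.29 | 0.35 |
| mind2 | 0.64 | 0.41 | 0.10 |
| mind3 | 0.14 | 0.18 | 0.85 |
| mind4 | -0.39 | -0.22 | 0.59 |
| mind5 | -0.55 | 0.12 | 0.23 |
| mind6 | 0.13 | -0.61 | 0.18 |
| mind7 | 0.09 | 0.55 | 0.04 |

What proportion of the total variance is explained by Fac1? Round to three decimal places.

0.238

SS loadings for Fac1 = 0.87² + 0.64² + 0.14² + (-0.39)² + (-0.55)² + 0.13² + 0.09² = 1.6657
Proportion of variance = 1.6657 / 7 = 0.2380.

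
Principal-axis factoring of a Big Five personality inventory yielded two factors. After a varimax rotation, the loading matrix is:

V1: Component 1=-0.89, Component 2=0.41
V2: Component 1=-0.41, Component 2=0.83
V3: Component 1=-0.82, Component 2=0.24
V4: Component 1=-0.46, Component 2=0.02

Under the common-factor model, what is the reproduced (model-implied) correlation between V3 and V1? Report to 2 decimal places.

0.83

r̂ = Σ λ_i·λ_j across factors = (-0.82)(-0.89) + (0.24)(0.41)
  = +0.7298 +0.0984 = 0.8282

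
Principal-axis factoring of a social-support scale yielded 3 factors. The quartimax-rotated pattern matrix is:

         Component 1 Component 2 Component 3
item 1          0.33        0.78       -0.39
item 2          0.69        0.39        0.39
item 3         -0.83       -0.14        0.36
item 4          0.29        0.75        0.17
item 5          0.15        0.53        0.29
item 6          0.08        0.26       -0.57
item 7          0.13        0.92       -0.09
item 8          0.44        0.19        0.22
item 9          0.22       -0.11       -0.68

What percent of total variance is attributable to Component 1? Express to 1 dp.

18.3%

SS loadings for Component 1 = 0.33² + 0.69² + (-0.83)² + 0.29² + 0.15² + 0.08² + 0.13² + 0.44² + 0.22² = 1.6458
With 9 standardized items, total variance = 9. Proportion = 1.6458/9 = 0.1829 → 18.29%.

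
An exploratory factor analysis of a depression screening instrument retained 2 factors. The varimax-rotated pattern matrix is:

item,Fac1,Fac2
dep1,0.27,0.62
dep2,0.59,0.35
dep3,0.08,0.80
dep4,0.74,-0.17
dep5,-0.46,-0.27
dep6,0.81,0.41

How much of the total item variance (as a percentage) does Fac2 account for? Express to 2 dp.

23.61%

SS loadings for Fac2 = 0.62² + 0.35² + 0.80² + (-0.17)² + (-0.27)² + 0.41² = 1.4168
With 6 standardized items, total variance = 6. Proportion = 1.4168/6 = 0.2361 → 23.61%.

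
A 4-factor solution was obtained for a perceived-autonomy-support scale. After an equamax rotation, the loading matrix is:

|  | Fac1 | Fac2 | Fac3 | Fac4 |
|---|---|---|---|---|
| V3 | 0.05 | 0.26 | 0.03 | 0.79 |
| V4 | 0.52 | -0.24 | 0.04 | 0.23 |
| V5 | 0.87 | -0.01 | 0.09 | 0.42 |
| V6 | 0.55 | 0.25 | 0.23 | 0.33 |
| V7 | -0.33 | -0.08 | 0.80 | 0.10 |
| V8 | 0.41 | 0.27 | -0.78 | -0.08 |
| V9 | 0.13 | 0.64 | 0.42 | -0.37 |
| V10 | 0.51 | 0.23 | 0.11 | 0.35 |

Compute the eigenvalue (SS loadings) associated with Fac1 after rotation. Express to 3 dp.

SS loadings for Fac1 = 0.05² + 0.52² + 0.87² + 0.55² + (-0.33)² + 0.41² + 0.13² + 0.51² = 0.0025 + 0.2704 + 0.7569 + 0.3025 + 0.1089 + 0.1681 + 0.0169 + 0.2601 = 1.8863

1.886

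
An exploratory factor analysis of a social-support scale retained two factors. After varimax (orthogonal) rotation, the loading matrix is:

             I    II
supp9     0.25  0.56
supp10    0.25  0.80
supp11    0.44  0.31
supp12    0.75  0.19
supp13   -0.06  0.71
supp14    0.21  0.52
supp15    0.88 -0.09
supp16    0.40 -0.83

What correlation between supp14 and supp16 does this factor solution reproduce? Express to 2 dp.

-0.35

r̂ = Σ λ_i·λ_j across factors = (0.21)(0.40) + (0.52)(-0.83)
  = +0.0840 -0.4316 = -0.3476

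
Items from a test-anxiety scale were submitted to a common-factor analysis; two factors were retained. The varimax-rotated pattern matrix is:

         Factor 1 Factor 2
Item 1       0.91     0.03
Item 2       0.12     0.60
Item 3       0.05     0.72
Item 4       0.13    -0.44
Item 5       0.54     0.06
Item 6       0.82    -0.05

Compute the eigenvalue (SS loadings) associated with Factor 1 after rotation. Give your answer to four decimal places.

1.8259

SS loadings for Factor 1 = 0.91² + 0.12² + 0.05² + 0.13² + 0.54² + 0.82² = 0.8281 + 0.0144 + 0.0025 + 0.0169 + 0.2916 + 0.6724 = 1.8259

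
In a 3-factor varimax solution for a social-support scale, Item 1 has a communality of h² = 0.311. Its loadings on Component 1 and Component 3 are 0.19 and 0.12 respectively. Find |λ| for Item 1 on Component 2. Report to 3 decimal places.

0.510

Under orthogonal rotation h² = Σλ², so λ_Component 2² = h² − (0.0505) = 0.311 − 0.0505 = 0.2605.
|λ| = √0.2605 = 0.5104.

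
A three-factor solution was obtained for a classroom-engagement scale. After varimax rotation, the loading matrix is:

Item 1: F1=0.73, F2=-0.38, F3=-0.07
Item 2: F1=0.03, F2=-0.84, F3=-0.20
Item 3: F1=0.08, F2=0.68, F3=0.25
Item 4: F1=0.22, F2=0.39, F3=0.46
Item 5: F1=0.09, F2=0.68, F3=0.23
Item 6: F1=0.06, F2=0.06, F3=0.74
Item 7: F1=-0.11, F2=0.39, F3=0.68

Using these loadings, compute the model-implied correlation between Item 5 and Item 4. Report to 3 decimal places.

r̂ = Σ λ_i·λ_j across factors = (0.09)(0.22) + (0.68)(0.39) + (0.23)(0.46)
  = +0.0198 +0.2652 +0.1058 = 0.3908

0.391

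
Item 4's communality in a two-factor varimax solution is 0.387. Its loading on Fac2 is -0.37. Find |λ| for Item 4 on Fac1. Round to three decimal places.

Under orthogonal rotation h² = Σλ², so λ_Fac1² = h² − (0.1369) = 0.387 − 0.1369 = 0.2501.
|λ| = √0.2501 = 0.5001.

0.500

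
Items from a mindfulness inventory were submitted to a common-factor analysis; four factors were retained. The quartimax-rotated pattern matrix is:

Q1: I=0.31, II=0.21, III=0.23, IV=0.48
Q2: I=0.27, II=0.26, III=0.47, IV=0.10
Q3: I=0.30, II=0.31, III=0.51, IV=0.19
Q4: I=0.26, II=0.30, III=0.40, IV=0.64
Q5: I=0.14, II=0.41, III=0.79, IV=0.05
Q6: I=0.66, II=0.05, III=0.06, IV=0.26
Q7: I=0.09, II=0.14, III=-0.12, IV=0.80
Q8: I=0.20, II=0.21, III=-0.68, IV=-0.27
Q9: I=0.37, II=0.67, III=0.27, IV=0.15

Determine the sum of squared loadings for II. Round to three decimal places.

0.981

SS loadings for II = 0.21² + 0.26² + 0.31² + 0.30² + 0.41² + 0.05² + 0.14² + 0.21² + 0.67² = 0.0441 + 0.0676 + 0.0961 + 0.0900 + 0.1681 + 0.0025 + 0.0196 + 0.0441 + 0.4489 = 0.9810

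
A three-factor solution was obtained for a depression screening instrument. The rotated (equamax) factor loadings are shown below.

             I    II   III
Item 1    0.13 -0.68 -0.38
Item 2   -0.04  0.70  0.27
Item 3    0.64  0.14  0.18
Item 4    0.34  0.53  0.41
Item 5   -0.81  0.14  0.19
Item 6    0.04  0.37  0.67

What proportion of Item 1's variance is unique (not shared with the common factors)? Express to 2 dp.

h² = 0.13² + (-0.68)² + (-0.38)² = 0.0169 + 0.4624 + 0.1444 = 0.6237
Uniqueness u² = 1 − h² = 1 − 0.6237 = 0.3763

0.38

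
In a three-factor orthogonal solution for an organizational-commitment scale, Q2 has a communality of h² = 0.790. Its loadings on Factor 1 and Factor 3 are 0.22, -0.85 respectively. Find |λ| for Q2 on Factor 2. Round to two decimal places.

Under orthogonal rotation h² = Σλ², so λ_Factor 2² = h² − (0.7709) = 0.790 − 0.7709 = 0.0191.
|λ| = √0.0191 = 0.1382.

0.14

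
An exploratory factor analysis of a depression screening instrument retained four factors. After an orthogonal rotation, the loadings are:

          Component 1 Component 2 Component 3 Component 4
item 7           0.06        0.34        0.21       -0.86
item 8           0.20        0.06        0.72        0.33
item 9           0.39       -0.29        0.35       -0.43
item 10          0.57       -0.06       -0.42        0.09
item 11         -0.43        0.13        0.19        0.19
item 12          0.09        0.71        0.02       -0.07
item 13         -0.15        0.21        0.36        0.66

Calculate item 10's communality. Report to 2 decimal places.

0.51

h² = 0.57² + (-0.06)² + (-0.42)² + 0.09² = 0.3249 + 0.0036 + 0.1764 + 0.0081 = 0.5130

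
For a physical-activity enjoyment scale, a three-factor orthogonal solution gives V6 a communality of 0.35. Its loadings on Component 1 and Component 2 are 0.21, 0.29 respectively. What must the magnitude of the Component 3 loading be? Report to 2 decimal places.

Under orthogonal rotation h² = Σλ², so λ_Component 3² = h² − (0.1282) = 0.35 − 0.1282 = 0.2218.
|λ| = √0.2218 = 0.4710.

0.47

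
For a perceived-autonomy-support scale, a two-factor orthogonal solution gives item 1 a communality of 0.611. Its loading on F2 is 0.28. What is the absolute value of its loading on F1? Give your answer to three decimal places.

0.730

Under orthogonal rotation h² = Σλ², so λ_F1² = h² − (0.0784) = 0.611 − 0.0784 = 0.5326.
|λ| = √0.5326 = 0.7298.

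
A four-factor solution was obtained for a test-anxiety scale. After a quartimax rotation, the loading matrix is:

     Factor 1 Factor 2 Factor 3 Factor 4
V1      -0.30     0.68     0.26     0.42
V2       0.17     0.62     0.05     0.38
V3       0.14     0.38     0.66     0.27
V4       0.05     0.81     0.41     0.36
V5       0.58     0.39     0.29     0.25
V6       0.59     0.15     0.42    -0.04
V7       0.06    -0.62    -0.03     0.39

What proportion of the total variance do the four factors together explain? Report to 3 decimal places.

Communalities: 0.7964, 0.5602, 0.6725, 0.9563, 0.6351, 0.5486, 0.5410; Σh² = 4.7101.
Total variance with 7 standardized items is 7, so the solution explains 4.7101/7 = 0.6729.

0.673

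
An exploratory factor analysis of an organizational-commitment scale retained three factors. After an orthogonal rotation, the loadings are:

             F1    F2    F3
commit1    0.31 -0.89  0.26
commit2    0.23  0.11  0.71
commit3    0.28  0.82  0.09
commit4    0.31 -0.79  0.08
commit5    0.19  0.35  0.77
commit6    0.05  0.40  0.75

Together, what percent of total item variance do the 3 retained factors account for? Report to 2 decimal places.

74.78%

Communalities: 0.9558, 0.5691, 0.7589, 0.7266, 0.7515, 0.7250; Σh² = 4.4869.
Total variance with 6 standardized items is 6, so the solution explains 4.4869/6 = 0.7478 = 74.78%.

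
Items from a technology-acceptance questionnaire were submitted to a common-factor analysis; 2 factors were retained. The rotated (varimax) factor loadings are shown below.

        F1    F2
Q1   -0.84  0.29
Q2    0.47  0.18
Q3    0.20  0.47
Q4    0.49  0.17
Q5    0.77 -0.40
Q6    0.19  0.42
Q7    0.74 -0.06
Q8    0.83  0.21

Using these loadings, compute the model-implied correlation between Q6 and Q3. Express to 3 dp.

r̂ = Σ λ_i·λ_j across factors = (0.19)(0.20) + (0.42)(0.47)
  = +0.0380 +0.1974 = 0.2354

0.235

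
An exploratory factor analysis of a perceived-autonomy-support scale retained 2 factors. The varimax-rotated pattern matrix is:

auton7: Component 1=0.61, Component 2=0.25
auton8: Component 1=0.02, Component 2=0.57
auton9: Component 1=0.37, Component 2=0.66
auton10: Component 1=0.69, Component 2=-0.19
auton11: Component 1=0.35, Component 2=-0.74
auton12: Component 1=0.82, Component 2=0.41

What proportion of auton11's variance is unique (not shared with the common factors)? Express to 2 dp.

h² = 0.35² + (-0.74)² = 0.1225 + 0.5476 = 0.6701
Uniqueness u² = 1 − h² = 1 − 0.6701 = 0.3299

0.33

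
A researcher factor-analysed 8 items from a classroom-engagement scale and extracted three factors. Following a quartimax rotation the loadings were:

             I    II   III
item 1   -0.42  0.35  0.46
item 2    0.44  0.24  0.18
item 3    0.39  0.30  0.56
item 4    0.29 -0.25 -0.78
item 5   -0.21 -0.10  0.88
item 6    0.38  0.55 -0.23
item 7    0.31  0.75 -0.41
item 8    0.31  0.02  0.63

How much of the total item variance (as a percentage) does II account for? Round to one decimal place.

SS loadings for II = 0.35² + 0.24² + 0.30² + (-0.25)² + (-0.10)² + 0.55² + 0.75² + 0.02² = 1.2080
With 8 standardized items, total variance = 8. Proportion = 1.2080/8 = 0.1510 → 15.10%.

15.1%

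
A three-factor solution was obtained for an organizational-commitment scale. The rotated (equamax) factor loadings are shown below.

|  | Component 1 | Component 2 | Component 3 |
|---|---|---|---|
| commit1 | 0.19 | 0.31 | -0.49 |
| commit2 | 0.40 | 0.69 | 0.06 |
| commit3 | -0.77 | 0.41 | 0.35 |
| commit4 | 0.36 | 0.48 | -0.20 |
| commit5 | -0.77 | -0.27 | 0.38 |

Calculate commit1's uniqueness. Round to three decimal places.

0.628

h² = 0.19² + 0.31² + (-0.49)² = 0.0361 + 0.0961 + 0.2401 = 0.3723
Uniqueness u² = 1 − h² = 1 − 0.3723 = 0.6277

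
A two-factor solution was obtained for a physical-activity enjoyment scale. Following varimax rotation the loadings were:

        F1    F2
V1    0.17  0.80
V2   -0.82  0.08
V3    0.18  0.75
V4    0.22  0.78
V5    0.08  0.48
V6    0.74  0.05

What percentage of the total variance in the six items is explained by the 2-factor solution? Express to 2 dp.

56.44%

SS loadings by factor: 1.3361, 2.0502; total = 3.3863.
Total variance with 6 standardized items is 6, so the solution explains 3.3863/6 = 0.5644 = 56.44%.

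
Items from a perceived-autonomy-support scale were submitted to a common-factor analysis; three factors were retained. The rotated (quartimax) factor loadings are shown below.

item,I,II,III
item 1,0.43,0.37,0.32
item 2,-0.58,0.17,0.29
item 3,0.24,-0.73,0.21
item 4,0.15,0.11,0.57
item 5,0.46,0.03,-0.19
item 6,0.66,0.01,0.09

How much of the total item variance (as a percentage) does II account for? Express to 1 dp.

SS loadings for II = 0.37² + 0.17² + (-0.73)² + 0.11² + 0.03² + 0.01² = 0.7118
With 6 standardized items, total variance = 6. Proportion = 0.7118/6 = 0.1186 → 11.86%.

11.9%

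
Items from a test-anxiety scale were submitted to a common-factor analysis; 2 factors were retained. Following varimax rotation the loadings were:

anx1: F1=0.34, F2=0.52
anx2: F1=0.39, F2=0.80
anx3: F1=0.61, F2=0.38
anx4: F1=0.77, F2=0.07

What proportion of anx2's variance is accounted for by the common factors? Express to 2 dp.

0.79

h² = 0.39² + 0.80² = 0.1521 + 0.6400 = 0.7921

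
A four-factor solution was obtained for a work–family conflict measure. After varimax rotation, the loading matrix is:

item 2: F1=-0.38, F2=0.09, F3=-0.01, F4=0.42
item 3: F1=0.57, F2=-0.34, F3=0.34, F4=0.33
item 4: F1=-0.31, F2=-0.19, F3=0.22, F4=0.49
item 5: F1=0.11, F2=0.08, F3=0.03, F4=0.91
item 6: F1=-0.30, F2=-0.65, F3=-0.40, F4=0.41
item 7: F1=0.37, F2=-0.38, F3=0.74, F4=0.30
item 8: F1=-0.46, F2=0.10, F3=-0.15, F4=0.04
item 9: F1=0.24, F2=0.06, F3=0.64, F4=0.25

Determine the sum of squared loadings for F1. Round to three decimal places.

1.074

SS loadings for F1 = (-0.38)² + 0.57² + (-0.31)² + 0.11² + (-0.30)² + 0.37² + (-0.46)² + 0.24² = 0.1444 + 0.3249 + 0.0961 + 0.0121 + 0.0900 + 0.1369 + 0.2116 + 0.0576 = 1.0736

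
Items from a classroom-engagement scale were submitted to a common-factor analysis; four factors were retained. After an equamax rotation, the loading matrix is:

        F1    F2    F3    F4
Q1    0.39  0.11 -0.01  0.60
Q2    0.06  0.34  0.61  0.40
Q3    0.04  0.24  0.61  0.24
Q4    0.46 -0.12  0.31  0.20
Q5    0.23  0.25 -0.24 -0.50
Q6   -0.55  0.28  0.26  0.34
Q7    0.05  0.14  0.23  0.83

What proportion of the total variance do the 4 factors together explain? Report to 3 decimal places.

SS loadings by factor: 0.7268, 0.3602, 1.0185, 1.6721; total = 3.7776.
Total variance with 7 standardized items is 7, so the solution explains 3.7776/7 = 0.5397.

0.540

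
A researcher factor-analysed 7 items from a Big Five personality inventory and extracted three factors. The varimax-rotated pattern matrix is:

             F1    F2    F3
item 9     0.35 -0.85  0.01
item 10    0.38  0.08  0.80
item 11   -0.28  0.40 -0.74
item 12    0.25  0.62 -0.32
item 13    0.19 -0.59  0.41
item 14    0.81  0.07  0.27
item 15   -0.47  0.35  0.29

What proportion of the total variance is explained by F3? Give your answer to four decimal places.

0.2307

SS loadings for F3 = 0.01² + 0.80² + (-0.74)² + (-0.32)² + 0.41² + 0.27² + 0.29² = 1.6152
Proportion of variance = 1.6152 / 7 = 0.2307.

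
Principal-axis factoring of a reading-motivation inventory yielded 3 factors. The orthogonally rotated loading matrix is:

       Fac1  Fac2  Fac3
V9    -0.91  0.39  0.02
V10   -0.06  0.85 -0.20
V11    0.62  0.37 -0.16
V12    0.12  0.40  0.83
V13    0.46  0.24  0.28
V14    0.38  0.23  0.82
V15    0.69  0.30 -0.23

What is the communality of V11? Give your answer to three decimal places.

h² = 0.62² + 0.37² + (-0.16)² = 0.3844 + 0.1369 + 0.0256 = 0.5469

0.547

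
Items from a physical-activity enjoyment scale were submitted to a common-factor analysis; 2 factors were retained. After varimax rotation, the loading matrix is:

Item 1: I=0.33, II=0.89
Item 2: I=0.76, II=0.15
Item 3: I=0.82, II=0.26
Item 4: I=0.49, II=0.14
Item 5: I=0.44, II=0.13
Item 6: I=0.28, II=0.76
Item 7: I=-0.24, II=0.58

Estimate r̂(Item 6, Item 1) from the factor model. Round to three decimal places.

0.769

r̂ = Σ λ_i·λ_j across factors = (0.28)(0.33) + (0.76)(0.89)
  = +0.0924 +0.6764 = 0.7688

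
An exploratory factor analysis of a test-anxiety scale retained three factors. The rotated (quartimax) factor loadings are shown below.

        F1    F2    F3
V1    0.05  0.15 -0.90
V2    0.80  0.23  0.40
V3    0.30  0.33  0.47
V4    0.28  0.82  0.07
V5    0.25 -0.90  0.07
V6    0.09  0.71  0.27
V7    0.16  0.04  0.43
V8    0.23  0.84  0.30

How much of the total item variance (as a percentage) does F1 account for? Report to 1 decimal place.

12.0%

SS loadings for F1 = 0.05² + 0.80² + 0.30² + 0.28² + 0.25² + 0.09² + 0.16² + 0.23² = 0.9600
With 8 standardized items, total variance = 8. Proportion = 0.9600/8 = 0.1200 → 12.00%.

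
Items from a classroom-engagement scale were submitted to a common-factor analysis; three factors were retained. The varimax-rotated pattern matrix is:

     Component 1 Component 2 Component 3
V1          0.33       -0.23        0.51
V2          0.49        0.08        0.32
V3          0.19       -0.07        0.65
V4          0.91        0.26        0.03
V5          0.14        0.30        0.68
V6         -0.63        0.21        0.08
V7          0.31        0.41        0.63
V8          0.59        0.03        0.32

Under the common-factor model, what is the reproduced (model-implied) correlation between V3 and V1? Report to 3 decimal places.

0.410

r̂ = Σ λ_i·λ_j across factors = (0.19)(0.33) + (-0.07)(-0.23) + (0.65)(0.51)
  = +0.0627 +0.0161 +0.3315 = 0.4103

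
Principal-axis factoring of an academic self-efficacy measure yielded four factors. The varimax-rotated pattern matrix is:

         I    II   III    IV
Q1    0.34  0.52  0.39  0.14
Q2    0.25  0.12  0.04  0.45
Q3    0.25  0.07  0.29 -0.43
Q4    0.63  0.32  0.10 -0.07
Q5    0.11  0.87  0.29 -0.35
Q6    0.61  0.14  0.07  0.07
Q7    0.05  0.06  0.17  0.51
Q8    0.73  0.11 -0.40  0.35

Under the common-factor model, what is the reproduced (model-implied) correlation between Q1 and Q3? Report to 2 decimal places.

r̂ = Σ λ_i·λ_j across factors = (0.34)(0.25) + (0.52)(0.07) + (0.39)(0.29) + (0.14)(-0.43)
  = +0.0850 +0.0364 +0.1131 -0.0602 = 0.1743

0.17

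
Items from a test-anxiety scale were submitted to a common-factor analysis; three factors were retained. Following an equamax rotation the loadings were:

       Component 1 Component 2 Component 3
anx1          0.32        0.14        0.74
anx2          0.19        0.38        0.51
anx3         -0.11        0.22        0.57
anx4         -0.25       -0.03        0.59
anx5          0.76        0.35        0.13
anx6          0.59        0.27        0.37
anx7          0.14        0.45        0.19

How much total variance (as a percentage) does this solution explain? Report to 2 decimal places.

Communalities: 0.6696, 0.4406, 0.3854, 0.4115, 0.7170, 0.5579, 0.2582; Σh² = 3.4402.
Total variance with 7 standardized items is 7, so the solution explains 3.4402/7 = 0.4915 = 49.15%.

49.15%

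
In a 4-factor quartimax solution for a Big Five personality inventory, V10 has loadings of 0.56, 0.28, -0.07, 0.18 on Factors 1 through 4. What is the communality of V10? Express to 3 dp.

h² = 0.56² + 0.28² + (-0.07)² + 0.18² = 0.3136 + 0.0784 + 0.0049 + 0.0324 = 0.4293

0.429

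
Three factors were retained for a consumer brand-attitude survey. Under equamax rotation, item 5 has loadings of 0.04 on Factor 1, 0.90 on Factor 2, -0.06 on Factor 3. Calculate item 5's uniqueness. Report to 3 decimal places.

0.185

h² = 0.04² + 0.90² + (-0.06)² = 0.0016 + 0.8100 + 0.0036 = 0.8152
Uniqueness u² = 1 − h² = 1 − 0.8152 = 0.1848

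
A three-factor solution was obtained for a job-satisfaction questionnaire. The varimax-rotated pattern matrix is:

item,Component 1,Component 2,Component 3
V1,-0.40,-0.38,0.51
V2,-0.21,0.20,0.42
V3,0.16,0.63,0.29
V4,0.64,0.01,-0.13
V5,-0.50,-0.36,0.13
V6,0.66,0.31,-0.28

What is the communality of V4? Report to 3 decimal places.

0.427

h² = 0.64² + 0.01² + (-0.13)² = 0.4096 + 0.0001 + 0.0169 = 0.4266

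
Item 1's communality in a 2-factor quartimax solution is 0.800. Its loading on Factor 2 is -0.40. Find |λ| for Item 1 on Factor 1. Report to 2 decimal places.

Under orthogonal rotation h² = Σλ², so λ_Factor 1² = h² − (0.1600) = 0.800 − 0.1600 = 0.6400.
|λ| = √0.6400 = 0.8000.

0.80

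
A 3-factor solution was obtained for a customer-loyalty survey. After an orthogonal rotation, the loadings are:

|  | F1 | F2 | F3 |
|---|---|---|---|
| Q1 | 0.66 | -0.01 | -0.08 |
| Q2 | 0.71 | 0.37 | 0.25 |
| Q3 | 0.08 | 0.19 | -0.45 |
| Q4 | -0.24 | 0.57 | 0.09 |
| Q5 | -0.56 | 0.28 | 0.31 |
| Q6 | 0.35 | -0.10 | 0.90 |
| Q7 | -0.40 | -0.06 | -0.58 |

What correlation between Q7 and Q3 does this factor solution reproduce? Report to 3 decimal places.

r̂ = Σ λ_i·λ_j across factors = (-0.40)(0.08) + (-0.06)(0.19) + (-0.58)(-0.45)
  = -0.0320 -0.0114 +0.2610 = 0.2176

0.218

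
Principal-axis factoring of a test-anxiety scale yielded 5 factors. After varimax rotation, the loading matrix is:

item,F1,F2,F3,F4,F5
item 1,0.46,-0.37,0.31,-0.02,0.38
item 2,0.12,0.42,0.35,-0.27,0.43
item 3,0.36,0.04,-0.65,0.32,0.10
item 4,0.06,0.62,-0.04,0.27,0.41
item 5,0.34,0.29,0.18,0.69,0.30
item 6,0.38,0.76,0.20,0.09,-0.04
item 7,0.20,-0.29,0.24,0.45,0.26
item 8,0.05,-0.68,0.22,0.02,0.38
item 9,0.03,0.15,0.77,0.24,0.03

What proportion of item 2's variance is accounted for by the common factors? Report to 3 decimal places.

0.571

h² = 0.12² + 0.42² + 0.35² + (-0.27)² + 0.43² = 0.0144 + 0.1764 + 0.1225 + 0.0729 + 0.1849 = 0.5711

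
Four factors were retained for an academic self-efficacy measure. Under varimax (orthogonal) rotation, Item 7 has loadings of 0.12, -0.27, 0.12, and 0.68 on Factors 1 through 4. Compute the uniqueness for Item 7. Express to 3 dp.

0.436

h² = 0.12² + (-0.27)² + 0.12² + 0.68² = 0.0144 + 0.0729 + 0.0144 + 0.4624 = 0.5641
Uniqueness u² = 1 − h² = 1 − 0.5641 = 0.4359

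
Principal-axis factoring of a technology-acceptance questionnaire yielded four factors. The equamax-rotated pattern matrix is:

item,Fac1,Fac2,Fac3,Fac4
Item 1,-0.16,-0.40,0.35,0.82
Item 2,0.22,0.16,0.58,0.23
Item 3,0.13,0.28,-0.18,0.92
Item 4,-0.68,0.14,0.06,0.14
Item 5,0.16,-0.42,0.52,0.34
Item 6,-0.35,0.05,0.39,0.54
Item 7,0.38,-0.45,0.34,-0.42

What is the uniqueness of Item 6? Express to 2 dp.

h² = (-0.35)² + 0.05² + 0.39² + 0.54² = 0.1225 + 0.0025 + 0.1521 + 0.2916 = 0.5687
Uniqueness u² = 1 − h² = 1 − 0.5687 = 0.4313

0.43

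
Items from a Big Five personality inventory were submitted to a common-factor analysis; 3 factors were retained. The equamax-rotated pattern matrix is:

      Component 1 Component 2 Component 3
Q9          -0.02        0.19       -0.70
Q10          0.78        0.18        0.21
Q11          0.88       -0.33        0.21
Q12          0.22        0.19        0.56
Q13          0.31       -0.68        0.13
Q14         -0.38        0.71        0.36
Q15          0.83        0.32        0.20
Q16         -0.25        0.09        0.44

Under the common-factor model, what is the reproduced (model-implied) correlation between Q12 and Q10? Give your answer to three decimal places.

r̂ = Σ λ_i·λ_j across factors = (0.22)(0.78) + (0.19)(0.18) + (0.56)(0.21)
  = +0.1716 +0.0342 +0.1176 = 0.3234

0.323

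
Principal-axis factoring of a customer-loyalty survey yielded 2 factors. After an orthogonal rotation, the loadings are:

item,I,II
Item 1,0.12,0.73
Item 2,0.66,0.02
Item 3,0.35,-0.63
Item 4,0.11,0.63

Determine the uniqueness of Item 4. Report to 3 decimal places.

0.591

h² = 0.11² + 0.63² = 0.0121 + 0.3969 = 0.4090
Uniqueness u² = 1 − h² = 1 − 0.4090 = 0.5910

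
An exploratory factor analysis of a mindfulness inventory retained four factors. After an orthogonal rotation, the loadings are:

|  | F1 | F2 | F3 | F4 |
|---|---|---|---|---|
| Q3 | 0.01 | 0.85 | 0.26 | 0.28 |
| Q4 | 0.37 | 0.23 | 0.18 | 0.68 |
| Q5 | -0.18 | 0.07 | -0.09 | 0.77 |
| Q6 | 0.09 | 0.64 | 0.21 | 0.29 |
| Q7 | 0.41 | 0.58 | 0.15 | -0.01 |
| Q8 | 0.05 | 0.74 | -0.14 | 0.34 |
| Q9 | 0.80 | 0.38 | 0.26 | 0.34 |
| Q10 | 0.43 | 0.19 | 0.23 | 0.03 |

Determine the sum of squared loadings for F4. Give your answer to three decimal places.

SS loadings for F4 = 0.28² + 0.68² + 0.77² + 0.29² + (-0.01)² + 0.34² + 0.34² + 0.03² = 0.0784 + 0.4624 + 0.5929 + 0.0841 + 0.0001 + 0.1156 + 0.1156 + 0.0009 = 1.4500

1.450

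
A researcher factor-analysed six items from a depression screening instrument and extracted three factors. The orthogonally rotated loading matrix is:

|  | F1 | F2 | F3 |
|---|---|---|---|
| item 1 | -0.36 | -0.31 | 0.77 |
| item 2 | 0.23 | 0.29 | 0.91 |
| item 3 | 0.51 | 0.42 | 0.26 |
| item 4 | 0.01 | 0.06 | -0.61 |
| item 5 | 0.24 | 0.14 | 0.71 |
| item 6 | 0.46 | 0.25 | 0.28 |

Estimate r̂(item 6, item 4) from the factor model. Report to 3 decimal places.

r̂ = Σ λ_i·λ_j across factors = (0.46)(0.01) + (0.25)(0.06) + (0.28)(-0.61)
  = +0.0046 +0.0150 -0.1708 = -0.1512

-0.151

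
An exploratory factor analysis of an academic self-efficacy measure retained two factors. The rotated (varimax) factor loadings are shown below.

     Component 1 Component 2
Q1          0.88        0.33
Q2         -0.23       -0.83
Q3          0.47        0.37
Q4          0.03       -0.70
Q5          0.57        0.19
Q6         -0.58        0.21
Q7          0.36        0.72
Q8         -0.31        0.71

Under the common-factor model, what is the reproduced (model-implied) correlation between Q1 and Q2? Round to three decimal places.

r̂ = Σ λ_i·λ_j across factors = (0.88)(-0.23) + (0.33)(-0.83)
  = -0.2024 -0.2739 = -0.4763

-0.476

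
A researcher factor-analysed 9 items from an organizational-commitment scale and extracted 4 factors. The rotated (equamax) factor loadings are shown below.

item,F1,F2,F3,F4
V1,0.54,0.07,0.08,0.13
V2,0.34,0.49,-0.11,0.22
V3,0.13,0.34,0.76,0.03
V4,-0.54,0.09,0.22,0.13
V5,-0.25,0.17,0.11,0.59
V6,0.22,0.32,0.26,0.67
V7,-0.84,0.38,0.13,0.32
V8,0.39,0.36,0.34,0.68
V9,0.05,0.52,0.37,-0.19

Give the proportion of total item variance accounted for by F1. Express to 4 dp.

SS loadings for F1 = 0.54² + 0.34² + 0.13² + (-0.54)² + (-0.25)² + 0.22² + (-0.84)² + 0.39² + 0.05² = 1.6868
Proportion of variance = 1.6868 / 9 = 0.1874.

0.1874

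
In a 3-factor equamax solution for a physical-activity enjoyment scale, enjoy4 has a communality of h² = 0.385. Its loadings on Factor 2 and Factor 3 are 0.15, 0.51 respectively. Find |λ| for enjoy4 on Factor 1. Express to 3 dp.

Under orthogonal rotation h² = Σλ², so λ_Factor 1² = h² − (0.2826) = 0.385 − 0.2826 = 0.1024.
|λ| = √0.1024 = 0.3200.

0.320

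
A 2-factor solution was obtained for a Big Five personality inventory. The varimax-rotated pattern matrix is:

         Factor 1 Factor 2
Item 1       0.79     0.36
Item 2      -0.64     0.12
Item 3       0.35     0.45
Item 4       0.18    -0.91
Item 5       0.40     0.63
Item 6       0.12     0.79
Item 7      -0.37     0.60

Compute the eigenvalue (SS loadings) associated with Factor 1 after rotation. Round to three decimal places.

1.500

SS loadings for Factor 1 = 0.79² + (-0.64)² + 0.35² + 0.18² + 0.40² + 0.12² + (-0.37)² = 0.6241 + 0.4096 + 0.1225 + 0.0324 + 0.1600 + 0.0144 + 0.1369 = 1.4999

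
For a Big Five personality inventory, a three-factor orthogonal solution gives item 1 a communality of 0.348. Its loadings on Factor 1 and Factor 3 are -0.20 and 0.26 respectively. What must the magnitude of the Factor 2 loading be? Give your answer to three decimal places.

0.490

Under orthogonal rotation h² = Σλ², so λ_Factor 2² = h² − (0.1076) = 0.348 − 0.1076 = 0.2404.
|λ| = √0.2404 = 0.4903.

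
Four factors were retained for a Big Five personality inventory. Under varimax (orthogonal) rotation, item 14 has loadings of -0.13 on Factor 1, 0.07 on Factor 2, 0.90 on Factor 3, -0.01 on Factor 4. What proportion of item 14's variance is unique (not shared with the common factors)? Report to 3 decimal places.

h² = (-0.13)² + 0.07² + 0.90² + (-0.01)² = 0.0169 + 0.0049 + 0.8100 + 0.0001 = 0.8319
Uniqueness u² = 1 − h² = 1 − 0.8319 = 0.1681

0.168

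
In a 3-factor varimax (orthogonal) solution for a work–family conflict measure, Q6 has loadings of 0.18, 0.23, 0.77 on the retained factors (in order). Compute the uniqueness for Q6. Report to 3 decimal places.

h² = 0.18² + 0.23² + 0.77² = 0.0324 + 0.0529 + 0.5929 = 0.6782
Uniqueness u² = 1 − h² = 1 − 0.6782 = 0.3218

0.322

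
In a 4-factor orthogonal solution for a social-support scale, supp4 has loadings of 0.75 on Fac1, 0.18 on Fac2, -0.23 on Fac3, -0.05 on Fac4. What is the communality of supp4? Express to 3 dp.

0.650

h² = 0.75² + 0.18² + (-0.23)² + (-0.05)² = 0.5625 + 0.0324 + 0.0529 + 0.0025 = 0.6503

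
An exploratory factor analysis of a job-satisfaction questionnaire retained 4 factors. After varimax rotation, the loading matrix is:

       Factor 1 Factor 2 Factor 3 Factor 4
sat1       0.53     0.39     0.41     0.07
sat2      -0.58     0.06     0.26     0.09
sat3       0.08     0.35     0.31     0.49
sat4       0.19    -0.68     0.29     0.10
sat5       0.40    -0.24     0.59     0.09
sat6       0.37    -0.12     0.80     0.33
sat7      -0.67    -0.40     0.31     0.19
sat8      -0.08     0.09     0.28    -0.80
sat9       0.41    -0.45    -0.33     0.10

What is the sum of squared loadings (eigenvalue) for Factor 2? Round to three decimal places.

SS loadings for Factor 2 = 0.39² + 0.06² + 0.35² + (-0.68)² + (-0.24)² + (-0.12)² + (-0.40)² + 0.09² + (-0.45)² = 0.1521 + 0.0036 + 0.1225 + 0.4624 + 0.0576 + 0.0144 + 0.1600 + 0.0081 + 0.2025 = 1.1832

1.183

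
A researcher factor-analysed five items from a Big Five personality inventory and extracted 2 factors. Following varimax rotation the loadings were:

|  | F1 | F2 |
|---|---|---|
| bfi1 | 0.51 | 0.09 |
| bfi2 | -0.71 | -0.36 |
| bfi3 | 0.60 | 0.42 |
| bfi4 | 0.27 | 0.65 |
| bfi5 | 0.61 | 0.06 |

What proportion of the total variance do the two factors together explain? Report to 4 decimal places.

Communalities: 0.2682, 0.6337, 0.5364, 0.4954, 0.3757; Σh² = 2.3094.
Total variance with 5 standardized items is 5, so the solution explains 2.3094/5 = 0.4619.

0.4619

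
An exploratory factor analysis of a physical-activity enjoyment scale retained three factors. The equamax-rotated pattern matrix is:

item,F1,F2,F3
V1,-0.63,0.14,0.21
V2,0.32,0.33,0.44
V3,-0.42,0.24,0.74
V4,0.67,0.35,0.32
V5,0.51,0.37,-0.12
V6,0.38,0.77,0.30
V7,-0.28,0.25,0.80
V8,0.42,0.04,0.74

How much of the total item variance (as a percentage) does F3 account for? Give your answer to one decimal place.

SS loadings for F3 = 0.21² + 0.44² + 0.74² + 0.32² + (-0.12)² + 0.30² + 0.80² + 0.74² = 2.1797
With 8 standardized items, total variance = 8. Proportion = 2.1797/8 = 0.2725 → 27.25%.

27.2%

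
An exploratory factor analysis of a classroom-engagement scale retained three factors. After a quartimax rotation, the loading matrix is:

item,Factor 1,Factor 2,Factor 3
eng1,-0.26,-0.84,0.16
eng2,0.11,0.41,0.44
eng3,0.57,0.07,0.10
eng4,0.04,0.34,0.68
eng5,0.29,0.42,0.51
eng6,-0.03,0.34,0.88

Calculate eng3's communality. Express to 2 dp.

h² = 0.57² + 0.07² + 0.10² = 0.3249 + 0.0049 + 0.0100 = 0.3398

0.34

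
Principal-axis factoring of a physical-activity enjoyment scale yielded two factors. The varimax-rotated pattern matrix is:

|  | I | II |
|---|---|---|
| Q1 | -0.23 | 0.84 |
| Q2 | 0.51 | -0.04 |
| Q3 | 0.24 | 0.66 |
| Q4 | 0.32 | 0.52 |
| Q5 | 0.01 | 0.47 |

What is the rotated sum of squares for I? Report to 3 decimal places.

0.473

SS loadings for I = (-0.23)² + 0.51² + 0.24² + 0.32² + 0.01² = 0.0529 + 0.2601 + 0.0576 + 0.1024 + 0.0001 = 0.4731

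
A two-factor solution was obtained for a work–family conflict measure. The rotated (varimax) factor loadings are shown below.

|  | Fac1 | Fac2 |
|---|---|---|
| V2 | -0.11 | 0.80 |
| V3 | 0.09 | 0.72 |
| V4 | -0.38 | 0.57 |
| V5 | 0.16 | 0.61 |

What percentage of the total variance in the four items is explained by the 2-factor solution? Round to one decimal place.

SS loadings by factor: 0.1902, 1.8554; total = 2.0456.
Total variance with 4 standardized items is 4, so the solution explains 2.0456/4 = 0.5114 = 51.14%.

51.1%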